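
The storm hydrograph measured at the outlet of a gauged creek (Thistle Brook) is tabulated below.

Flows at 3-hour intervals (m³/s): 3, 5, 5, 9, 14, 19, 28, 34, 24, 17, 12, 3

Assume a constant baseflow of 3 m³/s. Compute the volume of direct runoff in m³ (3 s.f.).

Direct-runoff ordinates (Q − Q_b): 0.0, 2.0, 2.0, 6.0, 11.0, 16.0, 25.0, 31.0, 21.0, 14.0, 9.0, 0.0 m³/s.
ΣQ_DR = 137.0 m³/s.
With Δt = 3 h = 10800 s, V = ΣQ_DR · Δt = 137.0 × 10800 = 1.48 × 10^6 m³.

V ≈ 1.48 × 10^6 m³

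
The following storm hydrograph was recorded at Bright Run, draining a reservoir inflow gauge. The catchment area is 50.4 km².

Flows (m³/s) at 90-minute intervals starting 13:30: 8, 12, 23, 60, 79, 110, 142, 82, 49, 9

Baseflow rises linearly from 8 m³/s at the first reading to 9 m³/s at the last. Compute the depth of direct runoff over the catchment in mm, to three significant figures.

Direct runoff: 0.00, 3.89, 14.78, 51.67, 70.56, 101.44, 133.33, 73.22, 40.11, 0.00 m³/s; ΣQ_DR = 489.0 m³/s.
V = ΣQ_DR · Δt = 489.0 × 5400 s = 2.641 × 10^6 m³.
Over A = 50.4 km², depth = V / A = 52.4 mm.

d ≈ 52.4 mm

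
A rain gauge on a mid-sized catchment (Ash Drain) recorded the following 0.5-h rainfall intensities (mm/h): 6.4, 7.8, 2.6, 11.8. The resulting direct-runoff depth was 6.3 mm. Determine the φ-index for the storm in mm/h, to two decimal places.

φ ≈ 4.47 mm/h

Only the 3 blocks with intensity above φ contribute runoff: 6.4, 7.8, 11.8 mm/h.
Σ(I−φ)·Δt = d  ⇒  (6.4+7.8+11.8 − 3φ)·0.5 = 6.3
φ = (26.00 − 6.3/0.5) / 3 = 4.47 mm/h.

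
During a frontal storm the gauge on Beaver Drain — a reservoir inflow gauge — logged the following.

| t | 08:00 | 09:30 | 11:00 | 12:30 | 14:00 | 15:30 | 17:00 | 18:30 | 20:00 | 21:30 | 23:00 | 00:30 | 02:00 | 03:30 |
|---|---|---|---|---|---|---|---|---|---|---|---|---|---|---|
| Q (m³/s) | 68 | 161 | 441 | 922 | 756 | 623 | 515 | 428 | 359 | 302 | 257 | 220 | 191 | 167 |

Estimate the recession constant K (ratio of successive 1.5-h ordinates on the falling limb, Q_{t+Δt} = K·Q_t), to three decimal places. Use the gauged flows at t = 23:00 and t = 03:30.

Using the recession-limb readings at t = 23:00 and t = 03:30: Q falls from 257 to 167 m³/s over 3 intervals.
K = (Q₂/Q₁)^(1/3) = (167/257)^(1/3) = 0.866.

K ≈ 0.866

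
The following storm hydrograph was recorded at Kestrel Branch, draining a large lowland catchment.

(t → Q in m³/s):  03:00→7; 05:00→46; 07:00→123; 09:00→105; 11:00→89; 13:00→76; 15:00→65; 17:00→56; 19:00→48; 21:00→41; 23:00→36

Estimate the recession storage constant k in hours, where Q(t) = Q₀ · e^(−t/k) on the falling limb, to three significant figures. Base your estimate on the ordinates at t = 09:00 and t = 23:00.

k ≈ 13.1 h

On the falling limb, Q drops from 105 to 36 m³/s between t = 09:00 and t = 23:00 (Δt = 14 h).
k = −Δt / ln(Q₂/Q₁) = −14 / ln(36/105) = 13.1 h.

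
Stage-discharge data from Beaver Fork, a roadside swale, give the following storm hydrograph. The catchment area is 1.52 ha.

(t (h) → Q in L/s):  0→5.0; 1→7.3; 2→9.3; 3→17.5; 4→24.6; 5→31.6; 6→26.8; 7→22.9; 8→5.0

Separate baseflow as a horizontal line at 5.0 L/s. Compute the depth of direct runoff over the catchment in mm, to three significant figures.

d ≈ 24.9 mm

Direct runoff: 0.0, 2.3, 4.3, 12.5, 19.6, 26.6, 21.8, 17.9, 0.0 L/s; ΣQ_DR = 105.0 L/s.
V = ΣQ_DR · Δt = 105.0 × 3600 s = 3.780 × 10^5 L.
Over A = 1.52 ha, depth = V / A = 24.9 mm.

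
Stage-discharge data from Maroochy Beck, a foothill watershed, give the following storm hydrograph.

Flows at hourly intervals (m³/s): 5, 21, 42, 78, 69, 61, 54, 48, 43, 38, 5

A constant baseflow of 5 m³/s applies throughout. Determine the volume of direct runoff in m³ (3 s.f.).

Direct-runoff ordinates (Q − Q_b): 0.0, 16.0, 37.0, 73.0, 64.0, 56.0, 49.0, 43.0, 38.0, 33.0, 0.0 m³/s.
ΣQ_DR = 409.0 m³/s.
With Δt = 1 h = 3600 s, V = ΣQ_DR · Δt = 409.0 × 3600 = 1.47 × 10^6 m³.

V ≈ 1.47 × 10^6 m³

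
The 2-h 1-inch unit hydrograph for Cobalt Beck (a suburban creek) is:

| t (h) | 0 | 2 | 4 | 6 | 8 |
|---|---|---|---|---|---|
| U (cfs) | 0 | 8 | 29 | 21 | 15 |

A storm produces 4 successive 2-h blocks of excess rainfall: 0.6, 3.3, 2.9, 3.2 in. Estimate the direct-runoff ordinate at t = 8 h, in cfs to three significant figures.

Q ≈ 188 cfs

By discrete convolution, Q_j = Σ (P_i / 1 in) · U_{j−i}.
At t = 8 h (j=4): Q = (0.6/1)·15 + (3.3/1)·21 + (2.9/1)·29 + (3.2/1)·8 = 188 cfs.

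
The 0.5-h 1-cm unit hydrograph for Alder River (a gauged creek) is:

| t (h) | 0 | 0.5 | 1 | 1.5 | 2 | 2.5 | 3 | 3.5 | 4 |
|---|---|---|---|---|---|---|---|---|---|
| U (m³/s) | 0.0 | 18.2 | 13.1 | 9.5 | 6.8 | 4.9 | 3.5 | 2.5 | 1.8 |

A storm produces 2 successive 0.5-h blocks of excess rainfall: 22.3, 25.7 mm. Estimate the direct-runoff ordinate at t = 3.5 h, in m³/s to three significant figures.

Q ≈ 14.6 m³/s

By discrete convolution, Q_j = Σ (P_i / 10 mm) · U_{j−i}.
At t = 3.5 h (j=7): Q = (22.3/10)·2.5 + (25.7/10)·3.5 = 14.6 m³/s.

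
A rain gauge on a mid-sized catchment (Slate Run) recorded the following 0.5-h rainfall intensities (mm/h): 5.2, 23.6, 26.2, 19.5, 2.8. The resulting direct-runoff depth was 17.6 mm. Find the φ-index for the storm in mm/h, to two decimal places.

Only the 3 blocks with intensity above φ contribute runoff: 23.6, 26.2, 19.5 mm/h.
Σ(I−φ)·Δt = d  ⇒  (23.6+26.2+19.5 − 3φ)·0.5 = 17.6
φ = (69.30 − 17.6/0.5) / 3 = 11.37 mm/h.

φ ≈ 11.37 mm/h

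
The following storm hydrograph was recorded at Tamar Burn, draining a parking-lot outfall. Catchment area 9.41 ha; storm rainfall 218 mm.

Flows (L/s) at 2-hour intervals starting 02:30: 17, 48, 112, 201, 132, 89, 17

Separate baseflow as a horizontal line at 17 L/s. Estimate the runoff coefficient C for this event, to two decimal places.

ΣQ_DR = 497.0 L/s; V = ΣQ_DR·Δt = 3.578 × 10^6 L.
Runoff depth d = V / A = 38.03 mm.
C = d / P = 38.03 / 218 = 0.17.

C ≈ 0.17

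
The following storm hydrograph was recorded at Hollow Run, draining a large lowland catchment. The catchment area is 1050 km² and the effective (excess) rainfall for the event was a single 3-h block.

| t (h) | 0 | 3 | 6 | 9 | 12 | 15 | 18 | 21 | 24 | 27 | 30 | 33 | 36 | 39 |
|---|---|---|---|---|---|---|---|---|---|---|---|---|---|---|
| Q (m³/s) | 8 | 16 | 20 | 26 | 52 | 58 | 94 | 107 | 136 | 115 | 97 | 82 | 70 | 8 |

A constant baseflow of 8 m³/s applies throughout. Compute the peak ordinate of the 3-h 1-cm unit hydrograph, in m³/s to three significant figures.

U_p ≈ 160 m³/s

Direct runoff: 0.0, 8.0, 12.0, 18.0, 44.0, 50.0, 86.0, 99.0, 128.0, 107.0, 89.0, 74.0, 62.0, 0.0 m³/s; ΣQ_DR = 777.0 m³/s, peak = 128.0 m³/s.
Runoff depth d = ΣQ_DR·Δt / A = 777.0 × 10800 / (1050 km²) = 7.992 mm.
The 1-cm UH is the DRH scaled by (10 mm)/d, so U_p = 128.0 × 10/7.992 = 160 m³/s.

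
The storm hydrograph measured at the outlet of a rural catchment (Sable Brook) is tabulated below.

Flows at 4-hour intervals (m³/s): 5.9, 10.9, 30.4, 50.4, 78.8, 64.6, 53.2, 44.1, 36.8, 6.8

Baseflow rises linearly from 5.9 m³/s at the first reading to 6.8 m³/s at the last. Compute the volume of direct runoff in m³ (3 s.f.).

V ≈ 4.58 × 10^6 m³

Direct-runoff ordinates (Q − Q_b): 0.00, 4.90, 24.30, 44.20, 72.50, 58.20, 46.70, 37.50, 30.10, 0.00 m³/s.
ΣQ_DR = 318.4 m³/s.
With Δt = 4 h = 14400 s, V = ΣQ_DR · Δt = 318.4 × 14400 = 4.58 × 10^6 m³.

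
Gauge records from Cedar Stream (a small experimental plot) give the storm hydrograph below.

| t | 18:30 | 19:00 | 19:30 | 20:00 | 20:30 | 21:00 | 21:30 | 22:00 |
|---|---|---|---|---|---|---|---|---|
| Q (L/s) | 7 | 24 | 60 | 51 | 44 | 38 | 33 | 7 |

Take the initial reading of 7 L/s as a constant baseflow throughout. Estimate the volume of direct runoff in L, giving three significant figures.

Direct-runoff ordinates (Q − Q_b): 0.0, 17.0, 53.0, 44.0, 37.0, 31.0, 26.0, 0.0 L/s.
ΣQ_DR = 208.0 L/s.
With Δt = 0.5 h = 1800 s, V = ΣQ_DR · Δt = 208.0 × 1800 = 3.74 × 10^5 L.

V ≈ 3.74 × 10^5 L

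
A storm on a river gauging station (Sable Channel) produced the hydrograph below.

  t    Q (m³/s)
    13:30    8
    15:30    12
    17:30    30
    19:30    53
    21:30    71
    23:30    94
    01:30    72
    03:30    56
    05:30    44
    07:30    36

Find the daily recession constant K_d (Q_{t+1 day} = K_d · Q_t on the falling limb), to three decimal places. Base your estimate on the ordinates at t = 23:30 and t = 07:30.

Between t = 23:30 and t = 07:30 the flow falls from 94 to 36 m³/s over 4×2 h = 8 h.
Per-interval ratio K = (36/94)^(1/4) = 0.7867; K_d = K^(24/2) = 0.056.

K_d ≈ 0.056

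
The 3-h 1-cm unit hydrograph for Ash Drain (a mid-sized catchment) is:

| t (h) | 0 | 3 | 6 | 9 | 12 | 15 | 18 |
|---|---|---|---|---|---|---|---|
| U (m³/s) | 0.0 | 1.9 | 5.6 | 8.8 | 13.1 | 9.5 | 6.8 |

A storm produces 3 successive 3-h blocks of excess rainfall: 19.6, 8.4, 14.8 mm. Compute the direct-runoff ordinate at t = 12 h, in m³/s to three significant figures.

By discrete convolution, Q_j = Σ (P_i / 10 mm) · U_{j−i}.
At t = 12 h (j=4): Q = (19.6/10)·13.1 + (8.4/10)·8.8 + (14.8/10)·5.6 = 41.4 m³/s.

Q ≈ 41.4 m³/s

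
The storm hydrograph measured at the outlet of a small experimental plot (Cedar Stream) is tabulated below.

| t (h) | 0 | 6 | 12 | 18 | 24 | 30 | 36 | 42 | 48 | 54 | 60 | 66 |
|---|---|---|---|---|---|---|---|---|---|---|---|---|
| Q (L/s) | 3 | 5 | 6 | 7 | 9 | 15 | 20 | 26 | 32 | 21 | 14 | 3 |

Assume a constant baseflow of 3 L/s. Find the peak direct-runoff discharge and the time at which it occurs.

Q_p = 29.0 L/s at t = 48 h

Subtracting baseflow gives direct-runoff ordinates: 0.0, 2.0, 3.0, 4.0, 6.0, 12.0, 17.0, 23.0, 29.0, 18.0, 11.0, 0.0 L/s.
The maximum is 29.0 L/s, occurring at the reading for t = 48 h.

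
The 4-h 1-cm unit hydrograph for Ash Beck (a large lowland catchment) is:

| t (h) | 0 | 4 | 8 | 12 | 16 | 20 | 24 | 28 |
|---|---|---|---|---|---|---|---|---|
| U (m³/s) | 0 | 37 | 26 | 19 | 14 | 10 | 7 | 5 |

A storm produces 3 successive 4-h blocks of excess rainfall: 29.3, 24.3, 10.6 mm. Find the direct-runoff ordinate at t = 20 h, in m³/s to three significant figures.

By discrete convolution, Q_j = Σ (P_i / 10 mm) · U_{j−i}.
At t = 20 h (j=5): Q = (29.3/10)·10 + (24.3/10)·14 + (10.6/10)·19 = 83.5 m³/s.

Q ≈ 83.5 m³/s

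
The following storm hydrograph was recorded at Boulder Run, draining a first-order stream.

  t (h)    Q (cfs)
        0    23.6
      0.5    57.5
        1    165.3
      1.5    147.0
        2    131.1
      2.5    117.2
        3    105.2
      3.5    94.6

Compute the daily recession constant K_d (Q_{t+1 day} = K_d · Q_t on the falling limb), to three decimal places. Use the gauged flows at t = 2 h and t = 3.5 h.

Between t = 2 h and t = 3.5 h the flow falls from 131.1 to 94.6 cfs over 3×0.5 h = 1.5 h.
Per-interval ratio K = (94.6/131.1)^(1/3) = 0.8969; K_d = K^(24/0.5) = 0.005.

K_d ≈ 0.005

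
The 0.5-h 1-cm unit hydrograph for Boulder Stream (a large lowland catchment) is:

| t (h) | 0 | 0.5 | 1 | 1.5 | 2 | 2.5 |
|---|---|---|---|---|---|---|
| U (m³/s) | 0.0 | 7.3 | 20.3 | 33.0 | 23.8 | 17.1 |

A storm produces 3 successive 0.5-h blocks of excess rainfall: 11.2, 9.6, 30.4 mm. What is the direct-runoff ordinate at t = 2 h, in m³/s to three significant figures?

By discrete convolution, Q_j = Σ (P_i / 10 mm) · U_{j−i}.
At t = 2 h (j=4): Q = (11.2/10)·23.8 + (9.6/10)·33.0 + (30.4/10)·20.3 = 120 m³/s.

Q ≈ 120 m³/s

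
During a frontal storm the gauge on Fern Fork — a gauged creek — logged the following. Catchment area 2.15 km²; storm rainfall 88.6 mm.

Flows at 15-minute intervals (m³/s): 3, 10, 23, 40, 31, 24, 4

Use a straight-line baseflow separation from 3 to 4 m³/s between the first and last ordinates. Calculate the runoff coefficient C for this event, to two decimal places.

ΣQ_DR = 110.5 m³/s; V = ΣQ_DR·Δt = 99450 m³.
Runoff depth d = V / A = 46.26 mm.
C = d / P = 46.26 / 88.6 = 0.52.

C ≈ 0.52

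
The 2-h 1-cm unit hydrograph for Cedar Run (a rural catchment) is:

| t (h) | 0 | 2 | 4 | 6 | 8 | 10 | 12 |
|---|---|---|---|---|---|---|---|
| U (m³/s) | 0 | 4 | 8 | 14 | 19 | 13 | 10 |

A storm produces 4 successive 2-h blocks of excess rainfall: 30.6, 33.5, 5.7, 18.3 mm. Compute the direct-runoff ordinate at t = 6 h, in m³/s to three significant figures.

Q ≈ 71.9 m³/s

By discrete convolution, Q_j = Σ (P_i / 10 mm) · U_{j−i}.
At t = 6 h (j=3): Q = (30.6/10)·14 + (33.5/10)·8 + (5.7/10)·4 + (18.3/10)·0 = 71.9 m³/s.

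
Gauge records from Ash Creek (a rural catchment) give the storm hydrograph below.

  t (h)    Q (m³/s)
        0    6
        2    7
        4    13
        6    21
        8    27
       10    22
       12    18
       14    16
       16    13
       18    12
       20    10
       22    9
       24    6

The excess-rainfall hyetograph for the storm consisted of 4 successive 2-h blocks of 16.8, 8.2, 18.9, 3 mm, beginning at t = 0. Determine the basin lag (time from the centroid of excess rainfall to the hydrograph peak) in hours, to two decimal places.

t_L ≈ 4.65 h

Centroid of excess rainfall: t_c = Σ P_i·t̄_i / ΣP_i = 3.3454 h (block centres at 1, 3, 5, 7 h).
Hydrograph peak occurs at t = 8 h, so basin lag t_L = 8 − 3.3454 = 4.65 h.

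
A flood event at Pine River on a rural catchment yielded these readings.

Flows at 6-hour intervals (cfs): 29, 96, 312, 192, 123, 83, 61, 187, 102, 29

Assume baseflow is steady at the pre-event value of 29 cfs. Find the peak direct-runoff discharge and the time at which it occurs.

Q_p = 283.0 cfs at t = 12 h

Subtracting baseflow gives direct-runoff ordinates: 0.0, 67.0, 283.0, 163.0, 94.0, 54.0, 32.0, 158.0, 73.0, 0.0 cfs.
The maximum is 283.0 cfs, occurring at the reading for t = 12 h.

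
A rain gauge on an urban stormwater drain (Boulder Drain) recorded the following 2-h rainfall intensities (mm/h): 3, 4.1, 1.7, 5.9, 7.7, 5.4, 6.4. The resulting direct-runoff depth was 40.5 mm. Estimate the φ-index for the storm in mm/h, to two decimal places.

φ ≈ 2.04 mm/h

Only the 6 blocks with intensity above φ contribute runoff: 3, 4.1, 5.9, 7.7, 5.4, 6.4 mm/h.
Σ(I−φ)·Δt = d  ⇒  (3+4.1+5.9+7.7+5.4+6.4 − 6φ)·2 = 40.5
φ = (32.50 − 40.5/2) / 6 = 2.04 mm/h.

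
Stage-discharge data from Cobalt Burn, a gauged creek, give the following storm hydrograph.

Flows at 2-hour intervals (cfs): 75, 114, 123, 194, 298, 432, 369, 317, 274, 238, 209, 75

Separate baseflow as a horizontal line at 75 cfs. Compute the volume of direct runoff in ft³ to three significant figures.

V ≈ 1.31 × 10^7 ft³

Direct-runoff ordinates (Q − Q_b): 0.0, 39.0, 48.0, 119.0, 223.0, 357.0, 294.0, 242.0, 199.0, 163.0, 134.0, 0.0 cfs.
ΣQ_DR = 1818 cfs.
With Δt = 2 h = 7200 s, V = ΣQ_DR · Δt = 1818 × 7200 = 1.31 × 10^7 ft³.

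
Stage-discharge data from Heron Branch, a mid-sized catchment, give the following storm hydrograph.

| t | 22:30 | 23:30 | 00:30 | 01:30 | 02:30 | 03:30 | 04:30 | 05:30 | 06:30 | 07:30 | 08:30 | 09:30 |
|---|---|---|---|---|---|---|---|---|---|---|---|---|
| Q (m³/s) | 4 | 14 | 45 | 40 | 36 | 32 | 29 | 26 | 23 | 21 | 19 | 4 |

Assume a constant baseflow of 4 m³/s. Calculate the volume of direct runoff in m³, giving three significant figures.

V ≈ 8.82 × 10^5 m³

Direct-runoff ordinates (Q − Q_b): 0.0, 10.0, 41.0, 36.0, 32.0, 28.0, 25.0, 22.0, 19.0, 17.0, 15.0, 0.0 m³/s.
ΣQ_DR = 245.0 m³/s.
With Δt = 1 h = 3600 s, V = ΣQ_DR · Δt = 245.0 × 3600 = 8.82 × 10^5 m³.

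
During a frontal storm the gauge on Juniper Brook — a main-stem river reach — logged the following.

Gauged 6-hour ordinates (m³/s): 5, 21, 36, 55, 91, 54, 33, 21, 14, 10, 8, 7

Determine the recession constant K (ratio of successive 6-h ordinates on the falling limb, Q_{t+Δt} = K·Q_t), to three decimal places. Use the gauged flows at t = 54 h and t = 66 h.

K ≈ 0.837

Using the recession-limb readings at t = 54 h and t = 66 h: Q falls from 10 to 7 m³/s over 2 intervals.
K = (Q₂/Q₁)^(1/2) = (7/10)^(1/2) = 0.837.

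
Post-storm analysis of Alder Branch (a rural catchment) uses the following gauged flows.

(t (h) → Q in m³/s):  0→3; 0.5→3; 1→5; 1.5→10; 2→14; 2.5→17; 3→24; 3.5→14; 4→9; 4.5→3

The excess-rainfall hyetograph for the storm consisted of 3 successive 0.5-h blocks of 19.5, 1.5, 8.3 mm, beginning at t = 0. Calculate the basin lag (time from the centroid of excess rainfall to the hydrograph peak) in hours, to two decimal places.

Centroid of excess rainfall: t_c = Σ P_i·t̄_i / ΣP_i = 0.5589 h (block centres at 0.25, 0.75, 1.25 h).
Hydrograph peak occurs at t = 3 h, so basin lag t_L = 3 − 0.5589 = 2.44 h.

t_L ≈ 2.44 h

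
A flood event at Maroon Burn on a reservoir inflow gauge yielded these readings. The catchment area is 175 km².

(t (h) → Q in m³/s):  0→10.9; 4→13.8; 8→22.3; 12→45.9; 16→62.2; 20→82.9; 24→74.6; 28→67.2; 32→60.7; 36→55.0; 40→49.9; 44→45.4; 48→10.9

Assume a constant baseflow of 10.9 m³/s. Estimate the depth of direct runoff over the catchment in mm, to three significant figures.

d ≈ 37.9 mm

Direct runoff: 0.0, 2.9, 11.4, 35.0, 51.3, 72.0, 63.7, 56.3, 49.8, 44.1, 39.0, 34.5, 0.0 m³/s; ΣQ_DR = 460.0 m³/s.
V = ΣQ_DR · Δt = 460.0 × 14400 s = 6.624 × 10^6 m³.
Over A = 175 km², depth = V / A = 37.9 mm.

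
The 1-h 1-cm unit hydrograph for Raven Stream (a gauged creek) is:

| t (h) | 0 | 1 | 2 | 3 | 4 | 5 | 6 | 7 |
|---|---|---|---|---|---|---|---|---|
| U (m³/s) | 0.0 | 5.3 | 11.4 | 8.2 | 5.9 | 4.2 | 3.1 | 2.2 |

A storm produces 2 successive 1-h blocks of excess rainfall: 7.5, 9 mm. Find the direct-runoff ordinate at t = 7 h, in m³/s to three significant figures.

Q ≈ 4.44 m³/s

By discrete convolution, Q_j = Σ (P_i / 10 mm) · U_{j−i}.
At t = 7 h (j=7): Q = (7.5/10)·2.2 + (9/10)·3.1 = 4.44 m³/s.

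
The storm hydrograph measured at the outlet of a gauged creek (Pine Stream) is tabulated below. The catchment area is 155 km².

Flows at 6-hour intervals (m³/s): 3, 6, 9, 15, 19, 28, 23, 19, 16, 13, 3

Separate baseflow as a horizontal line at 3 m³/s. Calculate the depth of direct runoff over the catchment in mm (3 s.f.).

Direct runoff: 0.0, 3.0, 6.0, 12.0, 16.0, 25.0, 20.0, 16.0, 13.0, 10.0, 0.0 m³/s; ΣQ_DR = 121.0 m³/s.
V = ΣQ_DR · Δt = 121.0 × 21600 s = 2.614 × 10^6 m³.
Over A = 155 km², depth = V / A = 16.9 mm.

d ≈ 16.9 mm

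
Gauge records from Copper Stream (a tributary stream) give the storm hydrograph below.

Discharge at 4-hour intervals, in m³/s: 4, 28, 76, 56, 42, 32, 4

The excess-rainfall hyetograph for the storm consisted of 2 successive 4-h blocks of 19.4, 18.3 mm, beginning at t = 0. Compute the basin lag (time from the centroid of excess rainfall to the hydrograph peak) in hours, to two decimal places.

t_L ≈ 4.06 h

Centroid of excess rainfall: t_c = Σ P_i·t̄_i / ΣP_i = 3.9416 h (block centres at 2, 6 h).
Hydrograph peak occurs at t = 8 h, so basin lag t_L = 8 − 3.9416 = 4.06 h.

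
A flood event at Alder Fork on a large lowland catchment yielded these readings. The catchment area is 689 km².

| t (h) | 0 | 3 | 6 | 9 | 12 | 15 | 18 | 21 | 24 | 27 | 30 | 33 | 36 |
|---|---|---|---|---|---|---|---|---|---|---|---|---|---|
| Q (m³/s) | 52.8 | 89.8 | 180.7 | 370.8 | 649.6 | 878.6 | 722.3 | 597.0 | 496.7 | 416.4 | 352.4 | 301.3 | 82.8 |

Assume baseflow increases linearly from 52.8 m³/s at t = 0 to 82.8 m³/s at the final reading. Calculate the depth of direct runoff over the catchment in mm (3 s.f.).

d ≈ 67.6 mm

Direct runoff: 0.00, 34.50, 122.90, 310.50, 586.80, 813.30, 654.50, 526.70, 423.90, 341.10, 274.60, 221.00, 0.00 m³/s; ΣQ_DR = 4310 m³/s.
V = ΣQ_DR · Δt = 4310 × 10800 s = 4.655 × 10^7 m³.
Over A = 689 km², depth = V / A = 67.6 mm.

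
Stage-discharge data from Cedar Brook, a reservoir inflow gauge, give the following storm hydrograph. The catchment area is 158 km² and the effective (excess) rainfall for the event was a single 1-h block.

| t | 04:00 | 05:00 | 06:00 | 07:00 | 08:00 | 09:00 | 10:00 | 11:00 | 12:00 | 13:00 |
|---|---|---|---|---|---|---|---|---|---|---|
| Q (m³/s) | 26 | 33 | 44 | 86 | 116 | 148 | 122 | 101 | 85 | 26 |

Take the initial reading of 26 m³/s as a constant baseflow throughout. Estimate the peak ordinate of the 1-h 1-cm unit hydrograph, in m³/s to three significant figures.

U_p ≈ 102 m³/s

Direct runoff: 0.0, 7.0, 18.0, 60.0, 90.0, 122.0, 96.0, 75.0, 59.0, 0.0 m³/s; ΣQ_DR = 527.0 m³/s, peak = 122.0 m³/s.
Runoff depth d = ΣQ_DR·Δt / A = 527.0 × 3600 / (158 km²) = 12.01 mm.
The 1-cm UH is the DRH scaled by (10 mm)/d, so U_p = 122.0 × 10/12.01 = 102 m³/s.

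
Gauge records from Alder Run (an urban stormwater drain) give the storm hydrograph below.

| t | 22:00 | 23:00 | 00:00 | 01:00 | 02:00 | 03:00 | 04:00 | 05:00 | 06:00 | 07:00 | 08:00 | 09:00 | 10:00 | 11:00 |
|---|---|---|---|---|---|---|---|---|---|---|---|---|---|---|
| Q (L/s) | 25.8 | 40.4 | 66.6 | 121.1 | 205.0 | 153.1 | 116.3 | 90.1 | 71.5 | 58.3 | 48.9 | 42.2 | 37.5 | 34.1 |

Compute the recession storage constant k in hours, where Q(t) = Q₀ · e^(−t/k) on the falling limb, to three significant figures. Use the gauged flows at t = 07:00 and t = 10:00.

k ≈ 6.80 h

On the falling limb, Q drops from 58.3 to 37.5 L/s between t = 07:00 and t = 10:00 (Δt = 3 h).
k = −Δt / ln(Q₂/Q₁) = −3 / ln(37.5/58.3) = 6.80 h.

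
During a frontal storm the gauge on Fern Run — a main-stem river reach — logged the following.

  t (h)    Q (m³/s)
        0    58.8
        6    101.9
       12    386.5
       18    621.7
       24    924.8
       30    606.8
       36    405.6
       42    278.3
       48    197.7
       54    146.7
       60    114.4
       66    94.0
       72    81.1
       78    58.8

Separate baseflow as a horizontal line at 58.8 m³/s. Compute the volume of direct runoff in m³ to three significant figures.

V ≈ 7.03 × 10^7 m³

Direct-runoff ordinates (Q − Q_b): 0.0, 43.1, 327.7, 562.9, 866.0, 548.0, 346.8, 219.5, 138.9, 87.9, 55.6, 35.2, 22.3, 0.0 m³/s.
ΣQ_DR = 3254 m³/s.
With Δt = 6 h = 21600 s, V = ΣQ_DR · Δt = 3254 × 21600 = 7.03 × 10^7 m³.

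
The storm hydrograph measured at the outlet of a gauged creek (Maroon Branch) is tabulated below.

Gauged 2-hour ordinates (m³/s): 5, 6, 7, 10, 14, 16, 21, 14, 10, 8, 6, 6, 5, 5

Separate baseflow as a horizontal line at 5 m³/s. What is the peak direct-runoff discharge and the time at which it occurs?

Q_p = 16.0 m³/s at t = 12 h

Subtracting baseflow gives direct-runoff ordinates: 0.0, 1.0, 2.0, 5.0, 9.0, 11.0, 16.0, 9.0, 5.0, 3.0, 1.0, 1.0, 0.0, 0.0 m³/s.
The maximum is 16.0 m³/s, occurring at the reading for t = 12 h.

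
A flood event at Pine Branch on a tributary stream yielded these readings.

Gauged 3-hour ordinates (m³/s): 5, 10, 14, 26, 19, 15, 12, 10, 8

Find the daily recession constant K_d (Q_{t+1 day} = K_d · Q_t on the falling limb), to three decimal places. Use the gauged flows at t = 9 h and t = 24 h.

Between t = 9 h and t = 24 h the flow falls from 26 to 8 m³/s over 5×3 h = 15 h.
Per-interval ratio K = (8/26)^(1/5) = 0.7900; K_d = K^(24/3) = 0.152.

K_d ≈ 0.152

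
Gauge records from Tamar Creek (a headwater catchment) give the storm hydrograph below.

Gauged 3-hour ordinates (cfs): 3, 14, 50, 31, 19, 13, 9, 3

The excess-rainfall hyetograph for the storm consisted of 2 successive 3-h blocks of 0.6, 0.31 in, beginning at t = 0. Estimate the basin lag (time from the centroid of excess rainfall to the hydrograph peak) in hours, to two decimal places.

Centroid of excess rainfall: t_c = Σ P_i·t̄_i / ΣP_i = 2.5220 h (block centres at 1.5, 4.5 h).
Hydrograph peak occurs at t = 6 h, so basin lag t_L = 6 − 2.5220 = 3.48 h.

t_L ≈ 3.48 h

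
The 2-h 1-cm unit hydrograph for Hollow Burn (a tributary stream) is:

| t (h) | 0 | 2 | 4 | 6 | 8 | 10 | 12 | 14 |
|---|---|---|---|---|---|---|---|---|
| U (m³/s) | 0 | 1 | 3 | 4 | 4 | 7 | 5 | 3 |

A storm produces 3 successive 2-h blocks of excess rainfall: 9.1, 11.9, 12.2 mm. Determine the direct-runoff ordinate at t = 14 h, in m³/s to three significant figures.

By discrete convolution, Q_j = Σ (P_i / 10 mm) · U_{j−i}.
At t = 14 h (j=7): Q = (9.1/10)·3 + (11.9/10)·5 + (12.2/10)·7 = 17.2 m³/s.

Q ≈ 17.2 m³/s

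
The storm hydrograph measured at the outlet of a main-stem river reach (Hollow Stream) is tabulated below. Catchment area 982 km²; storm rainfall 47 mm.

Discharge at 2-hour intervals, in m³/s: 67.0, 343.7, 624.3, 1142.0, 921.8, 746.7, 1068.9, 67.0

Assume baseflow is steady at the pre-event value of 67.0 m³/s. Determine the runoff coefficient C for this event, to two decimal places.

ΣQ_DR = 4445 m³/s; V = ΣQ_DR·Δt = 3.201 × 10^7 m³.
Runoff depth d = V / A = 32.59 mm.
C = d / P = 32.59 / 47 = 0.69.

C ≈ 0.69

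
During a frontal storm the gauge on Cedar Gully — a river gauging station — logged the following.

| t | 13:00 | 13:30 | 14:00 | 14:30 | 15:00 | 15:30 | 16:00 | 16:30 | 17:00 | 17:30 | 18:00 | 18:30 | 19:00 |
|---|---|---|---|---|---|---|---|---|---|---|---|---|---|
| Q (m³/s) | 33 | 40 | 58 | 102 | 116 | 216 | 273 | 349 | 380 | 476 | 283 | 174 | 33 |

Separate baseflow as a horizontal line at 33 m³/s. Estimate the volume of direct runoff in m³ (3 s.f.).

Direct-runoff ordinates (Q − Q_b): 0.0, 7.0, 25.0, 69.0, 83.0, 183.0, 240.0, 316.0, 347.0, 443.0, 250.0, 141.0, 0.0 m³/s.
ΣQ_DR = 2104 m³/s.
With Δt = 0.5 h = 1800 s, V = ΣQ_DR · Δt = 2104 × 1800 = 3.79 × 10^6 m³.

V ≈ 3.79 × 10^6 m³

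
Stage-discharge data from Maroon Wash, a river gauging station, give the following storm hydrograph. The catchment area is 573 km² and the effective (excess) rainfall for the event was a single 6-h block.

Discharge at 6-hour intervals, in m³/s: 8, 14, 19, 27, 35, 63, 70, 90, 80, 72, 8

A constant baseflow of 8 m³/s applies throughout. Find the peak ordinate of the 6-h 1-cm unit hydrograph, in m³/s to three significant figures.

Direct runoff: 0.0, 6.0, 11.0, 19.0, 27.0, 55.0, 62.0, 82.0, 72.0, 64.0, 0.0 m³/s; ΣQ_DR = 398.0 m³/s, peak = 82.0 m³/s.
Runoff depth d = ΣQ_DR·Δt / A = 398.0 × 21600 / (573 km²) = 15.00 mm.
The 1-cm UH is the DRH scaled by (10 mm)/d, so U_p = 82.0 × 10/15.00 = 54.7 m³/s.

U_p ≈ 54.7 m³/s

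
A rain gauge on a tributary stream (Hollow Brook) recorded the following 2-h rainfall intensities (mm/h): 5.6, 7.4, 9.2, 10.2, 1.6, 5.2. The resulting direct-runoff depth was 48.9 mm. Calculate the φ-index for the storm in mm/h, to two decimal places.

φ ≈ 2.63 mm/h

Only the 5 blocks with intensity above φ contribute runoff: 5.6, 7.4, 9.2, 10.2, 5.2 mm/h.
Σ(I−φ)·Δt = d  ⇒  (5.6+7.4+9.2+10.2+5.2 − 5φ)·2 = 48.9
φ = (37.60 − 48.9/2) / 5 = 2.63 mm/h.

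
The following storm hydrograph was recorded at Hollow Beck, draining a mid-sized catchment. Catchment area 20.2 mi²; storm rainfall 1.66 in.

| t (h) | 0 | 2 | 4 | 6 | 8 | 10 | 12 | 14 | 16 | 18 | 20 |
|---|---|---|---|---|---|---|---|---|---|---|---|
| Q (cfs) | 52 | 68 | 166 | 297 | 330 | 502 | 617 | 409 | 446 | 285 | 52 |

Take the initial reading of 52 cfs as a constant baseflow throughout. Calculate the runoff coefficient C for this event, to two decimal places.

ΣQ_DR = 2652 cfs; V = ΣQ_DR·Δt = 1.909 × 10^7 ft³.
Runoff depth d = V / A = 0.4069 in.
C = d / P = 0.4069 / 1.66 = 0.25.

C ≈ 0.25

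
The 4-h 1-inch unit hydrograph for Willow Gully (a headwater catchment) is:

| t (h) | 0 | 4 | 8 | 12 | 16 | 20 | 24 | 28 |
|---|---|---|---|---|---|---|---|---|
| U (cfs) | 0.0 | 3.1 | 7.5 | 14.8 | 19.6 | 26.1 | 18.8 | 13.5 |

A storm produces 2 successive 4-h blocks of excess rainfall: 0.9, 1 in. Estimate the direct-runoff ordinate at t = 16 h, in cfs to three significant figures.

Q ≈ 32.4 cfs

By discrete convolution, Q_j = Σ (P_i / 1 in) · U_{j−i}.
At t = 16 h (j=4): Q = (0.9/1)·19.6 + (1/1)·14.8 = 32.4 cfs.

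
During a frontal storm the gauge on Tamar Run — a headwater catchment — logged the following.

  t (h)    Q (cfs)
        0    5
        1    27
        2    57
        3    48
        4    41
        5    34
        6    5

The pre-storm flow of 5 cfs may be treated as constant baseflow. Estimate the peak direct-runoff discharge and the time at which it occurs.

Q_p = 52.0 cfs at t = 2 h

Subtracting baseflow gives direct-runoff ordinates: 0.0, 22.0, 52.0, 43.0, 36.0, 29.0, 0.0 cfs.
The maximum is 52.0 cfs, occurring at the reading for t = 2 h.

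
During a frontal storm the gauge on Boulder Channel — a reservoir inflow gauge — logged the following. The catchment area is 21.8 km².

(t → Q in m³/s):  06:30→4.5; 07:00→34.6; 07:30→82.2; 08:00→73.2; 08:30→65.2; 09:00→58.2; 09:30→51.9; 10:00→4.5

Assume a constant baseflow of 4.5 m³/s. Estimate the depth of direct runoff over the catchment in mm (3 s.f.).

Direct runoff: 0.0, 30.1, 77.7, 68.7, 60.7, 53.7, 47.4, 0.0 m³/s; ΣQ_DR = 338.3 m³/s.
V = ΣQ_DR · Δt = 338.3 × 1800 s = 6.089 × 10^5 m³.
Over A = 21.8 km², depth = V / A = 27.9 mm.

d ≈ 27.9 mm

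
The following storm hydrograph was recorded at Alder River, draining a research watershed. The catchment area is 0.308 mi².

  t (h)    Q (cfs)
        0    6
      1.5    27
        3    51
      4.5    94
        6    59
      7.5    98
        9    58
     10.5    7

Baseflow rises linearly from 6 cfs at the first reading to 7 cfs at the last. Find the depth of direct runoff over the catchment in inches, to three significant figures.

d ≈ 2.63 in

Direct runoff: 0.00, 20.86, 44.71, 87.57, 52.43, 91.29, 51.14, 0.00 cfs; ΣQ_DR = 348.0 cfs.
V = ΣQ_DR · Δt = 348.0 × 5400 s = 1.879 × 10^6 ft³.
Over A = 0.308 mi², depth = V / A = 2.63 in.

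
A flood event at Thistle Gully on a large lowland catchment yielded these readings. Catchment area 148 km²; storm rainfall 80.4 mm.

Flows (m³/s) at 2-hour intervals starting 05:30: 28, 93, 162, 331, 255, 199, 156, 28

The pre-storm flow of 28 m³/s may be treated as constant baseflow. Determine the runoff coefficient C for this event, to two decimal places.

C ≈ 0.62

ΣQ_DR = 1028 m³/s; V = ΣQ_DR·Δt = 7.402 × 10^6 m³.
Runoff depth d = V / A = 50.01 mm.
C = d / P = 50.01 / 80.4 = 0.62.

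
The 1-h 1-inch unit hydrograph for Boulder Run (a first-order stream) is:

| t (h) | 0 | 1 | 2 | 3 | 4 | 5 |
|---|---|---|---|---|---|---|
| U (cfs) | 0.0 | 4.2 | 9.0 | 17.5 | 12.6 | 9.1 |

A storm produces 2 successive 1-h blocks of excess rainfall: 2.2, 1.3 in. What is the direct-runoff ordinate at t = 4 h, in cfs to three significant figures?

By discrete convolution, Q_j = Σ (P_i / 1 in) · U_{j−i}.
At t = 4 h (j=4): Q = (2.2/1)·12.6 + (1.3/1)·17.5 = 50.5 cfs.

Q ≈ 50.5 cfs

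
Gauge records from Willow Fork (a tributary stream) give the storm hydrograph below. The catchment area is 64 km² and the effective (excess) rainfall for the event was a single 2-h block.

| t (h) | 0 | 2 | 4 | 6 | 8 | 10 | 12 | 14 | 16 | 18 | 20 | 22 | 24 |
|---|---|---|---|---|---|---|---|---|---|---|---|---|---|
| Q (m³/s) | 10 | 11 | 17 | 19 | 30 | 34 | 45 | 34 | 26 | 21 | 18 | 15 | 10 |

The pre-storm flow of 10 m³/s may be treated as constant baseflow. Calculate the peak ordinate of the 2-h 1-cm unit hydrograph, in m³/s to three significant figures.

Direct runoff: 0.0, 1.0, 7.0, 9.0, 20.0, 24.0, 35.0, 24.0, 16.0, 11.0, 8.0, 5.0, 0.0 m³/s; ΣQ_DR = 160.0 m³/s, peak = 35.0 m³/s.
Runoff depth d = ΣQ_DR·Δt / A = 160.0 × 7200 / (64 km²) = 18.00 mm.
The 1-cm UH is the DRH scaled by (10 mm)/d, so U_p = 35.0 × 10/18.00 = 19.4 m³/s.

U_p ≈ 19.4 m³/s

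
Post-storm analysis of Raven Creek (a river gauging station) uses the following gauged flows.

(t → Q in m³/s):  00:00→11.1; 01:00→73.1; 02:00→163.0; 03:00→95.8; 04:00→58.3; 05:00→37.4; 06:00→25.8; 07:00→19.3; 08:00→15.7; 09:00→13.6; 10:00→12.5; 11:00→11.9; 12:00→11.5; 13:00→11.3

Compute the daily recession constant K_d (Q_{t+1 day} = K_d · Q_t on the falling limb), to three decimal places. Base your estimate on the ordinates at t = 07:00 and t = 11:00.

Between t = 07:00 and t = 11:00 the flow falls from 19.3 to 11.9 m³/s over 4×1 h = 4 h.
Per-interval ratio K = (11.9/19.3)^(1/4) = 0.8861; K_d = K^(24/1) = 0.055.

K_d ≈ 0.055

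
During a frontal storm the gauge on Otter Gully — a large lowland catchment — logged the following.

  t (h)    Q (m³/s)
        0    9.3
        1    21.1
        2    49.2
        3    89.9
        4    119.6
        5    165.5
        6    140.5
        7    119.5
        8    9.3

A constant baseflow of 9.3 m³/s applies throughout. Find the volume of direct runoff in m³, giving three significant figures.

V ≈ 2.30 × 10^6 m³

Direct-runoff ordinates (Q − Q_b): 0.0, 11.8, 39.9, 80.6, 110.3, 156.2, 131.2, 110.2, 0.0 m³/s.
ΣQ_DR = 640.2 m³/s.
With Δt = 1 h = 3600 s, V = ΣQ_DR · Δt = 640.2 × 3600 = 2.30 × 10^6 m³.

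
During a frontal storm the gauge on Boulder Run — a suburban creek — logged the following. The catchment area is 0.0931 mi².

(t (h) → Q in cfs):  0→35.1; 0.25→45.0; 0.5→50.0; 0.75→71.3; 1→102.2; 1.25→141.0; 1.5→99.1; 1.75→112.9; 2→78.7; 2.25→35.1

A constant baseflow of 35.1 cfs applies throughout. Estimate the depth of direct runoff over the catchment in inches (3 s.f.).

d ≈ 1.75 in

Direct runoff: 0.0, 9.9, 14.9, 36.2, 67.1, 105.9, 64.0, 77.8, 43.6, 0.0 cfs; ΣQ_DR = 419.4 cfs.
V = ΣQ_DR · Δt = 419.4 × 900 s = 3.775 × 10^5 ft³.
Over A = 0.0931 mi², depth = V / A = 1.75 in.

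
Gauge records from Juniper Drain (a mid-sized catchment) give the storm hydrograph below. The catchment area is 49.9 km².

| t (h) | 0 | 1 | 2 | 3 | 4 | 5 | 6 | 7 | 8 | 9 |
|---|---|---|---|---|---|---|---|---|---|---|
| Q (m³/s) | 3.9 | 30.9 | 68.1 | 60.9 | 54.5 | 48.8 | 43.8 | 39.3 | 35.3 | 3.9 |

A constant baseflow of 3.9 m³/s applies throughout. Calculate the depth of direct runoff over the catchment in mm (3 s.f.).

d ≈ 25.3 mm

Direct runoff: 0.0, 27.0, 64.2, 57.0, 50.6, 44.9, 39.9, 35.4, 31.4, 0.0 m³/s; ΣQ_DR = 350.4 m³/s.
V = ΣQ_DR · Δt = 350.4 × 3600 s = 1.261 × 10^6 m³.
Over A = 49.9 km², depth = V / A = 25.3 mm.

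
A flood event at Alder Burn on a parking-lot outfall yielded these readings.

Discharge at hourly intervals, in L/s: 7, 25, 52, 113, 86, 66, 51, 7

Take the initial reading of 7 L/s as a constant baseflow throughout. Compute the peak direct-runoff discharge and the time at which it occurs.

Subtracting baseflow gives direct-runoff ordinates: 0.0, 18.0, 45.0, 106.0, 79.0, 59.0, 44.0, 0.0 L/s.
The maximum is 106.0 L/s, occurring at the reading for t = 3 h.

Q_p = 106.0 L/s at t = 3 h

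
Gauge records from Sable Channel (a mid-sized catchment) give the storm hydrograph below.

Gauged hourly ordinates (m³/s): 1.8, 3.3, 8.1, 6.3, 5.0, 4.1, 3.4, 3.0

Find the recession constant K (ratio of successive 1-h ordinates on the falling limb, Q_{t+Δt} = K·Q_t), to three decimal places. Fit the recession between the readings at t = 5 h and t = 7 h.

K ≈ 0.855

Using the recession-limb readings at t = 5 h and t = 7 h: Q falls from 4.1 to 3.0 m³/s over 2 intervals.
K = (Q₂/Q₁)^(1/2) = (3.0/4.1)^(1/2) = 0.855.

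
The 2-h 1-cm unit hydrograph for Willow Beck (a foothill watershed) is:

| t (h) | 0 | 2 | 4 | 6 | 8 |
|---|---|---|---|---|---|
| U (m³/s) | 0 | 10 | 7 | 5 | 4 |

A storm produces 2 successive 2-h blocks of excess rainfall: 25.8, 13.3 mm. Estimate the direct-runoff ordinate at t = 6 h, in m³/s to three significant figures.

By discrete convolution, Q_j = Σ (P_i / 10 mm) · U_{j−i}.
At t = 6 h (j=3): Q = (25.8/10)·5 + (13.3/10)·7 = 22.2 m³/s.

Q ≈ 22.2 m³/s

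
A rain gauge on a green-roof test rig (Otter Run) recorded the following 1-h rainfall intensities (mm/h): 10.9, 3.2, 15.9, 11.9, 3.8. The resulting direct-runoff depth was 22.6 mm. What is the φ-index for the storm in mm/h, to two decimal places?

Only the 3 blocks with intensity above φ contribute runoff: 10.9, 15.9, 11.9 mm/h.
Σ(I−φ)·Δt = d  ⇒  (10.9+15.9+11.9 − 3φ)·1 = 22.6
φ = (38.70 − 22.6/1) / 3 = 5.37 mm/h.

φ ≈ 5.37 mm/h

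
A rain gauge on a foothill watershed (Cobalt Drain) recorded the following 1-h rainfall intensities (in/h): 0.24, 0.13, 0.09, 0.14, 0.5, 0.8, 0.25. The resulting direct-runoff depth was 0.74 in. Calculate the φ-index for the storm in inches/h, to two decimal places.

φ ≈ 0.28 in/h

Only the 2 blocks with intensity above φ contribute runoff: 0.5, 0.8 in/h.
Σ(I−φ)·Δt = d  ⇒  (0.5+0.8 − 2φ)·1 = 0.74
φ = (1.300 − 0.74/1) / 2 = 0.28 in/h.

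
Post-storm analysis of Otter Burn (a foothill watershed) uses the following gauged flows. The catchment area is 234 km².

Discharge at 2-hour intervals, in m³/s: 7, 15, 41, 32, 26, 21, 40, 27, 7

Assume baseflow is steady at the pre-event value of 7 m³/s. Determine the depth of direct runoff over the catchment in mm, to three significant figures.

d ≈ 4.71 mm

Direct runoff: 0.0, 8.0, 34.0, 25.0, 19.0, 14.0, 33.0, 20.0, 0.0 m³/s; ΣQ_DR = 153.0 m³/s.
V = ΣQ_DR · Δt = 153.0 × 7200 s = 1.102 × 10^6 m³.
Over A = 234 km², depth = V / A = 4.71 mm.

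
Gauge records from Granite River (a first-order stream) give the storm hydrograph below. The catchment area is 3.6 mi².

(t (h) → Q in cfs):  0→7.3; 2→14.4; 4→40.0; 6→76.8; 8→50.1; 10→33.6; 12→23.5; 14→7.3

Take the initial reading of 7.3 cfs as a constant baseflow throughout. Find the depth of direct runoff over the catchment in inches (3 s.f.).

Direct runoff: 0.0, 7.1, 32.7, 69.5, 42.8, 26.3, 16.2, 0.0 cfs; ΣQ_DR = 194.6 cfs.
V = ΣQ_DR · Δt = 194.6 × 7200 s = 1.401 × 10^6 ft³.
Over A = 3.6 mi², depth = V / A = 0.168 in.

d ≈ 0.168 in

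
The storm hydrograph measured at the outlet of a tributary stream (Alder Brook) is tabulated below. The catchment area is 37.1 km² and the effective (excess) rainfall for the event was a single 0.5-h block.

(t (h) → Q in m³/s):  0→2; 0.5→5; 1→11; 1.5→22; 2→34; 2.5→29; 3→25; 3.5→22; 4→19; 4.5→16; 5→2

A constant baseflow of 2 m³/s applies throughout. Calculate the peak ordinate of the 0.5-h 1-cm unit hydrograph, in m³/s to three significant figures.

U_p ≈ 40.0 m³/s

Direct runoff: 0.0, 3.0, 9.0, 20.0, 32.0, 27.0, 23.0, 20.0, 17.0, 14.0, 0.0 m³/s; ΣQ_DR = 165.0 m³/s, peak = 32.0 m³/s.
Runoff depth d = ΣQ_DR·Δt / A = 165.0 × 1800 / (37.1 km²) = 8.005 mm.
The 1-cm UH is the DRH scaled by (10 mm)/d, so U_p = 32.0 × 10/8.005 = 40.0 m³/s.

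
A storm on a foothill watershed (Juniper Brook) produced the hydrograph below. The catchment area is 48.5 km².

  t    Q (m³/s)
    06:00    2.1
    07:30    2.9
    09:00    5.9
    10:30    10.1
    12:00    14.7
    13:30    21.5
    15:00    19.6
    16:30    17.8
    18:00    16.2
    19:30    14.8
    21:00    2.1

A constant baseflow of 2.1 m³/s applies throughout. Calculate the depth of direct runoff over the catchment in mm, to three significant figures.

d ≈ 11.6 mm

Direct runoff: 0.0, 0.8, 3.8, 8.0, 12.6, 19.4, 17.5, 15.7, 14.1, 12.7, 0.0 m³/s; ΣQ_DR = 104.6 m³/s.
V = ΣQ_DR · Δt = 104.6 × 5400 s = 5.648 × 10^5 m³.
Over A = 48.5 km², depth = V / A = 11.6 mm.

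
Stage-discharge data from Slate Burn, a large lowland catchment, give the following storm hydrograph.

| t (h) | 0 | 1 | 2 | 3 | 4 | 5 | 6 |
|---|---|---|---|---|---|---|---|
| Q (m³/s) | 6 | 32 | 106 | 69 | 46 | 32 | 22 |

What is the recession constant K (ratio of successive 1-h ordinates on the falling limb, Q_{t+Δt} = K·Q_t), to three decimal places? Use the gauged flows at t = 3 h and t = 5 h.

Using the recession-limb readings at t = 3 h and t = 5 h: Q falls from 69 to 32 m³/s over 2 intervals.
K = (Q₂/Q₁)^(1/2) = (32/69)^(1/2) = 0.681.

K ≈ 0.681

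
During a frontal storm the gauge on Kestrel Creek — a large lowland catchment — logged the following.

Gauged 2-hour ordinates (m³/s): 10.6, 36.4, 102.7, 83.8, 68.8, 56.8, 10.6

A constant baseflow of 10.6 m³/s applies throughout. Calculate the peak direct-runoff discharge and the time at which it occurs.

Q_p = 92.1 m³/s at t = 4 h

Subtracting baseflow gives direct-runoff ordinates: 0.0, 25.8, 92.1, 73.2, 58.2, 46.2, 0.0 m³/s.
The maximum is 92.1 m³/s, occurring at the reading for t = 4 h.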